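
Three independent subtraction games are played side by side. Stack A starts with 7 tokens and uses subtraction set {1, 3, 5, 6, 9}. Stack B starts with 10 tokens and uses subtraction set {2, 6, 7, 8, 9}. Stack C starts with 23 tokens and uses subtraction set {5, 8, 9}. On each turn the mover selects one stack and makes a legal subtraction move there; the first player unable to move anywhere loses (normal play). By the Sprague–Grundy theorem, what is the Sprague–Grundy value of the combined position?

1

Stack A, S = {1, 3, 5, 6, 9}:
n : 0 1 2 3 4 5 6 7
G : 0 1 0 1 0 1 2 3
G_A(7) = 3.
Stack B, S = {2, 6, 7, 8, 9}:
n :  0  1  2  3  4  5  6  7  8  9 10
G :  0  0  1  1  0  0  1  1  2  2  3
G_B(10) = 3.
Stack C, S = {5, 8, 9}:
n :  0  1  2  3  4  5  6  7  8  9 10 11 12 13 14 15 16 17 18 19 20 21 22 23
G :  0  0  0  0  0  1  1  1  1  1  2  2  2  2  0  0  0  0  0  1  1  1  1  1
G_C(23) = 1.
Combined Grundy value = 3 ⊕ 3 ⊕ 1 = 1.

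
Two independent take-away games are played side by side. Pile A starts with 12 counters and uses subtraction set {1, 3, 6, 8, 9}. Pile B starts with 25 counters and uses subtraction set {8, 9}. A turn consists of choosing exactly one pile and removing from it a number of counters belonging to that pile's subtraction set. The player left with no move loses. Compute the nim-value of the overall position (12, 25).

Pile A, S = {1, 3, 6, 8, 9}:
G(0) = 0
G(1) = mex{0} = 1
G(2) = mex{1} = 0
G(3) = mex{0,0} = 1
G(4) = mex{1,1} = 0
G(5) = mex{0,0} = 1
G(6) = mex{1,1,0} = 2
G(7) = mex{2,0,1} = 3
G(8) = mex{3,1,0,0} = 2
G(9) = mex{2,2,1,1,0} = 3
G(10) = mex{3,3,0,0,1} = 2
G(11) = mex{2,2,1,1,0} = 3
G(12) = mex{3,3,2,0,1} = 4
G_A(12) = 4.
Pile B, S = {8, 9}:
G(0) = 0
G(1) = mex{} = 0
G(2) = mex{} = 0
G(3) = mex{} = 0
G(4) = mex{} = 0
G(5) = mex{} = 0
G(6) = mex{} = 0
G(7) = mex{} = 0
G(8) = mex{0} = 1
G(9) = mex{0,0} = 1
G(10) = mex{0,0} = 1
G(11) = mex{0,0} = 1
G(12) = mex{0,0} = 1
G(13) = mex{0,0} = 1
G(14) = mex{0,0} = 1
G(15) = mex{0,0} = 1
G(16) = mex{1,0} = 2
G(17) = mex{1,1} = 0
G(18) = mex{1,1} = 0
G(19) = mex{1,1} = 0
G(20) = mex{1,1} = 0
G(21) = mex{1,1} = 0
G(22) = mex{1,1} = 0
G(23) = mex{1,1} = 0
G(24) = mex{2,1} = 0
G(25) = mex{0,2} = 1
G_B(25) = 1.
Combined Grundy value = 4 ⊕ 1 = 5.

5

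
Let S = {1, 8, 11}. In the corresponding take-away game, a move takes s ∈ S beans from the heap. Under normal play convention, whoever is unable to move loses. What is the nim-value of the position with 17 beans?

n :  0  1  2  3  4  5  6  7  8  9 10 11 12 13 14 15 16 17
G :  0  1  0  1  0  1  0  1  2  0  1  2  3  2  3  2  0  1

1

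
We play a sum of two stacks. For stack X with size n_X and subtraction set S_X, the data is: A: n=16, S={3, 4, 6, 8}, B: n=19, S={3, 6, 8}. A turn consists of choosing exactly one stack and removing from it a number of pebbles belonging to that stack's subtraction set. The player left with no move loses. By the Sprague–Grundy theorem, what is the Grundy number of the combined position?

Stack A, S = {3, 4, 6, 8}:
n :  0  1  2  3  4  5  6  7  8  9 10 11 12 13 14 15 16
G :  0  0  0  1  1  1  2  2  2  3  3  0  0  0  1  1  1
G_A(16) = 1.
Stack B, S = {3, 6, 8}:
n :  0  1  2  3  4  5  6  7  8  9 10 11 12 13 14 15 16 17 18 19
G :  0  0  0  1  1  1  2  2  2  3  3  0  0  0  1  1  1  2  2  2
G_B(19) = 2.
Combined Grundy value = 1 ⊕ 2 = 3.

3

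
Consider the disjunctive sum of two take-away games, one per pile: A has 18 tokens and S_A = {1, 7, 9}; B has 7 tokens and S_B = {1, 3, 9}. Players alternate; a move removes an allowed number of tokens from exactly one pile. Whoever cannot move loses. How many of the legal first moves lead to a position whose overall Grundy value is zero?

Pile A, S = {1, 7, 9}:
n :  0  1  2  3  4  5  6  7  8  9 10 11 12 13 14 15 16 17 18
G :  0  1  0  1  0  1  0  1  0  1  0  1  0  1  0  1  0  1  0
G_A(18) = 0.
Pile B, S = {1, 3, 9}:
n : 0 1 2 3 4 5 6 7
G : 0 1 0 1 0 1 0 1
G_B(7) = 1.
Combined Grundy value = 0 ⊕ 1 = 1.
A winning move leaves total XOR = 0, i.e. changes one component's Grundy value g to g ⊕ X where X is the current total.
Pile A: need g' = 0⊕1 = 1. Options: 18−1→G=1, 18−7→G=1, 18−9→G=1. Hits: 3.
Pile B: need g' = 1⊕1 = 0. Options: 7−1→G=0, 7−3→G=0. Hits: 2.

5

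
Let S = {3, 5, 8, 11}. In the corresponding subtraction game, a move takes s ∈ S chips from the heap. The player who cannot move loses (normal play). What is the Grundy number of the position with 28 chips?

n :  0  1  2  3  4  5  6  7  8  9 10 11 12 13 14 15 16 17 18 19 20 21 22 23 24 25 26 27 28
G :  0  0  0  1  1  1  2  2  2  3  3  3  4  4  0  0  0  1  1  1  2  2  2  3  3  3  4  4  0

0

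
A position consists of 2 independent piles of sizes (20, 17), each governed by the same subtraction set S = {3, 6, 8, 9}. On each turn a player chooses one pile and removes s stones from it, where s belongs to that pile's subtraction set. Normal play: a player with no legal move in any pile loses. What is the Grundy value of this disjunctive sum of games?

3

All piles use S = {3, 6, 8, 9}:
n :  0  1  2  3  4  5  6  7  8  9 10 11 12 13 14 15 16 17 18 19 20
G :  0  0  0  1  1  1  2  2  2  3  3  3  0  0  0  1  1  1  2  2  2
Pile A: G(20) = 2.
Pile B: G(17) = 1.
Combined Grundy value = 2 ⊕ 1 = 3.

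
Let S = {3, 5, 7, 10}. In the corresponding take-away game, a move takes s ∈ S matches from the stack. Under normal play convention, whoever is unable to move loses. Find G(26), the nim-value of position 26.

0

G(0) = 0
G(1) = mex{} = 0
G(2) = mex{} = 0
G(3) = mex{0} = 1
G(4) = mex{0} = 1
G(5) = mex{0,0} = 1
G(6) = mex{1,0} = 2
G(7) = mex{1,0,0} = 2
G(8) = mex{1,1,0} = 2
G(9) = mex{2,1,0} = 3
G(10) = mex{2,1,1,0} = 3
G(11) = mex{2,2,1,0} = 3
G(12) = mex{3,2,1,0} = 4
G(13) = mex{3,2,2,1} = 0
G(14) = mex{3,3,2,1} = 0
G(15) = mex{4,3,2,1} = 0
G(16) = mex{0,3,3,2} = 1
G(17) = mex{0,4,3,2} = 1
G(18) = mex{0,0,3,2} = 1
G(19) = mex{1,0,4,3} = 2
G(20) = mex{1,0,0,3} = 2
G(21) = mex{1,1,0,3} = 2
G(22) = mex{2,1,0,4} = 3
G(23) = mex{2,1,1,0} = 3
G(24) = mex{2,2,1,0} = 3
G(25) = mex{3,2,1,0} = 4
G(26) = mex{3,2,2,1} = 0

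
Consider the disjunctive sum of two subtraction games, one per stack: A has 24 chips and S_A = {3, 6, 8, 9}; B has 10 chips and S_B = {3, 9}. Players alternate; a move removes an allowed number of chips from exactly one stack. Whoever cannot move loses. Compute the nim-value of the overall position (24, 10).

Stack A, S = {3, 6, 8, 9}:
n :  0  1  2  3  4  5  6  7  8  9 10 11 12 13 14 15 16 17 18 19 20 21 22 23 24
G :  0  0  0  1  1  1  2  2  2  3  3  3  0  0  0  1  1  1  2  2  2  3  3  3  0
G_A(24) = 0.
Stack B, S = {3, 9}:
n :  0  1  2  3  4  5  6  7  8  9 10
G :  0  0  0  1  1  1  0  0  0  1  1
G_B(10) = 1.
Combined Grundy value = 0 ⊕ 1 = 1.

1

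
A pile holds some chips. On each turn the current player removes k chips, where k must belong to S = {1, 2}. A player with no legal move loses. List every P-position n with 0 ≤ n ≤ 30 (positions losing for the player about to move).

0, 3, 6, 9, 12, 15, 18, 21, 24, 27, 30

G(0) = 0
G(1) = mex{0} = 1
G(2) = mex{1,0} = 2
G(3) = mex{2,1} = 0
G(4) = mex{0,2} = 1
G(5) = mex{1,0} = 2
G(6) = mex{2,1} = 0
G(7) = mex{0,2} = 1
G(8) = mex{1,0} = 2
G(9) = mex{2,1} = 0
G(10) = mex{0,2} = 1
G(11) = mex{1,0} = 2
G(12) = mex{2,1} = 0
G(13) = mex{0,2} = 1
G(14) = mex{1,0} = 2
G(15) = mex{2,1} = 0
G(16) = mex{0,2} = 1
G(17) = mex{1,0} = 2
G(18) = mex{2,1} = 0
G(19) = mex{0,2} = 1
G(20) = mex{1,0} = 2
G(21) = mex{2,1} = 0
G(22) = mex{0,2} = 1
G(23) = mex{1,0} = 2
G(24) = mex{2,1} = 0
G(25) = mex{0,2} = 1
G(26) = mex{1,0} = 2
G(27) = mex{2,1} = 0
G(28) = mex{0,2} = 1
G(29) = mex{1,0} = 2
G(30) = mex{2,1} = 0
P-positions are exactly the n with G(n) = 0.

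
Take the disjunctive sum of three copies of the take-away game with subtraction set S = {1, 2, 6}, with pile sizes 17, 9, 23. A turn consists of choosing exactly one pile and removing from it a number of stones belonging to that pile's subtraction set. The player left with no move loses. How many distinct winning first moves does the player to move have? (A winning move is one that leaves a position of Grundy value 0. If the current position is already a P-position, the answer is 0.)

0

All piles use S = {1, 2, 6}:
n :  0  1  2  3  4  5  6  7  8  9 10 11 12 13 14 15 16 17 18 19 20 21 22 23
G :  0  1  2  0  1  2  3  0  1  2  0  1  2  3  0  1  2  0  1  2  3  0  1  2
Pile A: G(17) = 0.
Pile B: G(9) = 2.
Pile C: G(23) = 2.
Combined Grundy value = 0 ⊕ 2 ⊕ 2 = 0.
A winning move leaves total XOR = 0, i.e. changes one component's Grundy value g to g ⊕ X where X is the current total.
Pile A: target g' = 0⊕0 = 0, but every legal move changes the Grundy value (mex property), so 0 moves.
Pile B: target g' = 2⊕0 = 2, but every legal move changes the Grundy value (mex property), so 0 moves.
Pile C: target g' = 2⊕0 = 2, but every legal move changes the Grundy value (mex property), so 0 moves.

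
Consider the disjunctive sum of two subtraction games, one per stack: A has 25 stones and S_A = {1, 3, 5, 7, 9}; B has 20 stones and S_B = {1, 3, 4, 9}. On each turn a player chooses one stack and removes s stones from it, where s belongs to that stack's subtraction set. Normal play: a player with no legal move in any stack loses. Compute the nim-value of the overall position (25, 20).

0

Stack A, S = {1, 3, 5, 7, 9}:
n :  0  1  2  3  4  5  6  7  8  9 10 11 12 13 14 15 16 17 18 19 20 21 22 23 24 25
G :  0  1  0  1  0  1  0  1  0  1  0  1  0  1  0  1  0  1  0  1  0  1  0  1  0  1
G_A(25) = 1.
Stack B, S = {1, 3, 4, 9}:
G(0) = 0
G(1) = mex{0} = 1
G(2) = mex{1} = 0
G(3) = mex{0,0} = 1
G(4) = mex{1,1,0} = 2
G(5) = mex{2,0,1} = 3
G(6) = mex{3,1,0} = 2
G(7) = mex{2,2,1} = 0
G(8) = mex{0,3,2} = 1
G(9) = mex{1,2,3,0} = 4
G(10) = mex{4,0,2,1} = 3
G(11) = mex{3,1,0,0} = 2
G(12) = mex{2,4,1,1} = 0
G(13) = mex{0,3,4,2} = 1
G(14) = mex{1,2,3,3} = 0
G(15) = mex{0,0,2,2} = 1
G(16) = mex{1,1,0,0} = 2
G(17) = mex{2,0,1,1} = 3
G(18) = mex{3,1,0,4} = 2
G(19) = mex{2,2,1,3} = 0
G(20) = mex{0,3,2,2} = 1
G_B(20) = 1.
Combined Grundy value = 1 ⊕ 1 = 0.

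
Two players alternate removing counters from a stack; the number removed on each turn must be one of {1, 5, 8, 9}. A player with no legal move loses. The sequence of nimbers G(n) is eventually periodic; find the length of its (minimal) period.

n :  0  1  2  3  4  5  6  7  8  9 10 11 12 13 14 15 16 17 18 19 20 21 22 23 24 25 26 27 28 29 30 31 32 33
G :  0  1  0  1  0  1  0  1  2  3  2  3  2  3  2  3  0  1  0  1  0  1  0  1  2  3  2  3  2  3  2  3  0  1
G(n+16) = G(n) holds for n = 0,…,8 (a full window of length max(S) = 9), so the sequence is purely periodic with period 16.

16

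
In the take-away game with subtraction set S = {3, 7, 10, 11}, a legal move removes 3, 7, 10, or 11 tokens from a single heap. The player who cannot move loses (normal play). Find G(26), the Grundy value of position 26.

2

G(0) = 0
G(1) = mex{} = 0
G(2) = mex{} = 0
G(3) = mex{0} = 1
G(4) = mex{0} = 1
G(5) = mex{0} = 1
G(6) = mex{1} = 0
G(7) = mex{1,0} = 2
G(8) = mex{1,0} = 2
G(9) = mex{0,0} = 1
G(10) = mex{2,1,0} = 3
G(11) = mex{2,1,0,0} = 3
G(12) = mex{1,1,0,0} = 2
G(13) = mex{3,0,1,0} = 2
G(14) = mex{3,2,1,1} = 0
G(15) = mex{2,2,1,1} = 0
G(16) = mex{2,1,0,1} = 3
G(17) = mex{0,3,2,0} = 1
G(18) = mex{0,3,2,2} = 1
G(19) = mex{3,2,1,2} = 0
G(20) = mex{1,2,3,1} = 0
G(21) = mex{1,0,3,3} = 2
G(22) = mex{0,0,2,3} = 1
G(23) = mex{0,3,2,2} = 1
G(24) = mex{2,1,0,2} = 3
G(25) = mex{1,1,0,0} = 2
G(26) = mex{1,0,3,0} = 2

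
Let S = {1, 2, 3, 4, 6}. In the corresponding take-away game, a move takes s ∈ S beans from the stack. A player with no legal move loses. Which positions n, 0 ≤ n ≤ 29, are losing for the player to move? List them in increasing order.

0, 5, 10, 15, 20, 25

G(0) = 0
G(1) = mex{0} = 1
G(2) = mex{1,0} = 2
G(3) = mex{2,1,0} = 3
G(4) = mex{3,2,1,0} = 4
G(5) = mex{4,3,2,1} = 0
G(6) = mex{0,4,3,2,0} = 1
G(7) = mex{1,0,4,3,1} = 2
G(8) = mex{2,1,0,4,2} = 3
G(9) = mex{3,2,1,0,3} = 4
G(10) = mex{4,3,2,1,4} = 0
G(11) = mex{0,4,3,2,0} = 1
G(12) = mex{1,0,4,3,1} = 2
G(13) = mex{2,1,0,4,2} = 3
G(14) = mex{3,2,1,0,3} = 4
G(15) = mex{4,3,2,1,4} = 0
G(16) = mex{0,4,3,2,0} = 1
G(17) = mex{1,0,4,3,1} = 2
G(18) = mex{2,1,0,4,2} = 3
G(19) = mex{3,2,1,0,3} = 4
G(20) = mex{4,3,2,1,4} = 0
G(21) = mex{0,4,3,2,0} = 1
G(22) = mex{1,0,4,3,1} = 2
G(23) = mex{2,1,0,4,2} = 3
G(24) = mex{3,2,1,0,3} = 4
G(25) = mex{4,3,2,1,4} = 0
G(26) = mex{0,4,3,2,0} = 1
G(27) = mex{1,0,4,3,1} = 2
G(28) = mex{2,1,0,4,2} = 3
G(29) = mex{3,2,1,0,3} = 4
P-positions are exactly the n with G(n) = 0.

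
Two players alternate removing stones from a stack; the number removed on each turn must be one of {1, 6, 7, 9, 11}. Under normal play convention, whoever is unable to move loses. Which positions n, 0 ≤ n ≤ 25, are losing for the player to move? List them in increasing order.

0, 2, 4, 12, 14, 16, 24

G(0) = 0
G(1) = mex{0} = 1
G(2) = mex{1} = 0
G(3) = mex{0} = 1
G(4) = mex{1} = 0
G(5) = mex{0} = 1
G(6) = mex{1,0} = 2
G(7) = mex{2,1,0} = 3
G(8) = mex{3,0,1} = 2
G(9) = mex{2,1,0,0} = 3
G(10) = mex{3,0,1,1} = 2
G(11) = mex{2,1,0,0,0} = 3
G(12) = mex{3,2,1,1,1} = 0
G(13) = mex{0,3,2,0,0} = 1
G(14) = mex{1,2,3,1,1} = 0
G(15) = mex{0,3,2,2,0} = 1
G(16) = mex{1,2,3,3,1} = 0
G(17) = mex{0,3,2,2,2} = 1
G(18) = mex{1,0,3,3,3} = 2
G(19) = mex{2,1,0,2,2} = 3
G(20) = mex{3,0,1,3,3} = 2
G(21) = mex{2,1,0,0,2} = 3
G(22) = mex{3,0,1,1,3} = 2
G(23) = mex{2,1,0,0,0} = 3
G(24) = mex{3,2,1,1,1} = 0
G(25) = mex{0,3,2,0,0} = 1
P-positions are exactly the n with G(n) = 0.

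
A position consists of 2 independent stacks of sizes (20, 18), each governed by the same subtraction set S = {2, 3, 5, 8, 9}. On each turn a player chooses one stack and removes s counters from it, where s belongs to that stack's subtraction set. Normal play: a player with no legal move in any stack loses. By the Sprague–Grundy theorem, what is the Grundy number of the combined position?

1

All stacks use S = {2, 3, 5, 8, 9}:
G(0) = 0
G(1) = mex{} = 0
G(2) = mex{0} = 1
G(3) = mex{0,0} = 1
G(4) = mex{1,0} = 2
G(5) = mex{1,1,0} = 2
G(6) = mex{2,1,0} = 3
G(7) = mex{2,2,1} = 0
G(8) = mex{3,2,1,0} = 4
G(9) = mex{0,3,2,0,0} = 1
G(10) = mex{4,0,2,1,0} = 3
G(11) = mex{1,4,3,1,1} = 0
G(12) = mex{3,1,0,2,1} = 4
G(13) = mex{0,3,4,2,2} = 1
G(14) = mex{4,0,1,3,2} = 5
G(15) = mex{1,4,3,0,3} = 2
G(16) = mex{5,1,0,4,0} = 2
G(17) = mex{2,5,4,1,4} = 0
G(18) = mex{2,2,1,3,1} = 0
G(19) = mex{0,2,5,0,3} = 1
G(20) = mex{0,0,2,4,0} = 1
Stack A: G(20) = 1.
Stack B: G(18) = 0.
Combined Grundy value = 1 ⊕ 0 = 1.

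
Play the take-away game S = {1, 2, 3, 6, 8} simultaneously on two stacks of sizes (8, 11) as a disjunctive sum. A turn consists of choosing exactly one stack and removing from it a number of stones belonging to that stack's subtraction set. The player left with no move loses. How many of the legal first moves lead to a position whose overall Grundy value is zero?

3

All stacks use S = {1, 2, 3, 6, 8}:
G(0) = 0
G(1) = mex{0} = 1
G(2) = mex{1,0} = 2
G(3) = mex{2,1,0} = 3
G(4) = mex{3,2,1} = 0
G(5) = mex{0,3,2} = 1
G(6) = mex{1,0,3,0} = 2
G(7) = mex{2,1,0,1} = 3
G(8) = mex{3,2,1,2,0} = 4
G(9) = mex{4,3,2,3,1} = 0
G(10) = mex{0,4,3,0,2} = 1
G(11) = mex{1,0,4,1,3} = 2
Stack A: G(8) = 4.
Stack B: G(11) = 2.
Combined Grundy value = 4 ⊕ 2 = 6.
A winning move leaves total XOR = 0, i.e. changes one component's Grundy value g to g ⊕ X where X is the current total.
Stack A: need g' = 4⊕6 = 2. Options: 8−1→G=3, 8−2→G=2, 8−3→G=1, 8−6→G=2, 8−8→G=0. Hits: 2.
Stack B: need g' = 2⊕6 = 4. Options: 11−1→G=1, 11−2→G=0, 11−3→G=4, 11−6→G=1, 11−8→G=3. Hits: 1.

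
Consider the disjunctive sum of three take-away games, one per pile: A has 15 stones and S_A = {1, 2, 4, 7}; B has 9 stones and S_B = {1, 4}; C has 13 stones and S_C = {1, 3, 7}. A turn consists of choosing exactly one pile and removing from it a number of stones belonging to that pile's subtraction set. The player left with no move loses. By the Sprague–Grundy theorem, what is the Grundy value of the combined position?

Pile A, S = {1, 2, 4, 7}:
G(0) = 0
G(1) = mex{0} = 1
G(2) = mex{1,0} = 2
G(3) = mex{2,1} = 0
G(4) = mex{0,2,0} = 1
G(5) = mex{1,0,1} = 2
G(6) = mex{2,1,2} = 0
G(7) = mex{0,2,0,0} = 1
G(8) = mex{1,0,1,1} = 2
G(9) = mex{2,1,2,2} = 0
G(10) = mex{0,2,0,0} = 1
G(11) = mex{1,0,1,1} = 2
G(12) = mex{2,1,2,2} = 0
G(13) = mex{0,2,0,0} = 1
G(14) = mex{1,0,1,1} = 2
G(15) = mex{2,1,2,2} = 0
G_A(15) = 0.
Pile B, S = {1, 4}:
G(0) = 0
G(1) = mex{0} = 1
G(2) = mex{1} = 0
G(3) = mex{0} = 1
G(4) = mex{1,0} = 2
G(5) = mex{2,1} = 0
G(6) = mex{0,0} = 1
G(7) = mex{1,1} = 0
G(8) = mex{0,2} = 1
G(9) = mex{1,0} = 2
G_B(9) = 2.
Pile C, S = {1, 3, 7}:
n :  0  1  2  3  4  5  6  7  8  9 10 11 12 13
G :  0  1  0  1  0  1  0  1  0  1  0  1  0  1
G_C(13) = 1.
Combined Grundy value = 0 ⊕ 2 ⊕ 1 = 3.

3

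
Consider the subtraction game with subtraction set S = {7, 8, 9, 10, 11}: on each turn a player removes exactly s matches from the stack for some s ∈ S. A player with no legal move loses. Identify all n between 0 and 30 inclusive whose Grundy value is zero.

G(0) = 0
G(1) = mex{} = 0
G(2) = mex{} = 0
G(3) = mex{} = 0
G(4) = mex{} = 0
G(5) = mex{} = 0
G(6) = mex{} = 0
G(7) = mex{0} = 1
G(8) = mex{0,0} = 1
G(9) = mex{0,0,0} = 1
G(10) = mex{0,0,0,0} = 1
G(11) = mex{0,0,0,0,0} = 1
G(12) = mex{0,0,0,0,0} = 1
G(13) = mex{0,0,0,0,0} = 1
G(14) = mex{1,0,0,0,0} = 2
G(15) = mex{1,1,0,0,0} = 2
G(16) = mex{1,1,1,0,0} = 2
G(17) = mex{1,1,1,1,0} = 2
G(18) = mex{1,1,1,1,1} = 0
G(19) = mex{1,1,1,1,1} = 0
G(20) = mex{1,1,1,1,1} = 0
G(21) = mex{2,1,1,1,1} = 0
G(22) = mex{2,2,1,1,1} = 0
G(23) = mex{2,2,2,1,1} = 0
G(24) = mex{2,2,2,2,1} = 0
G(25) = mex{0,2,2,2,2} = 1
G(26) = mex{0,0,2,2,2} = 1
G(27) = mex{0,0,0,2,2} = 1
G(28) = mex{0,0,0,0,2} = 1
G(29) = mex{0,0,0,0,0} = 1
G(30) = mex{0,0,0,0,0} = 1
P-positions are exactly the n with G(n) = 0.

0, 1, 2, 3, 4, 5, 6, 18, 19, 20, 21, 22, 23, 24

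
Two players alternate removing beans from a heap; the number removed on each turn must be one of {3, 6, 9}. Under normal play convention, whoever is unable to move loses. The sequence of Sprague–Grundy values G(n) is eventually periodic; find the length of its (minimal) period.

G(0) = 0
G(1) = mex{} = 0
G(2) = mex{} = 0
G(3) = mex{0} = 1
G(4) = mex{0} = 1
G(5) = mex{0} = 1
G(6) = mex{1,0} = 2
G(7) = mex{1,0} = 2
G(8) = mex{1,0} = 2
G(9) = mex{2,1,0} = 3
G(10) = mex{2,1,0} = 3
G(11) = mex{2,1,0} = 3
G(12) = mex{3,2,1} = 0
G(13) = mex{3,2,1} = 0
G(14) = mex{3,2,1} = 0
G(15) = mex{0,3,2} = 1
G(16) = mex{0,3,2} = 1
G(17) = mex{0,3,2} = 1
G(18) = mex{1,0,3} = 2
G(19) = mex{1,0,3} = 2
G(20) = mex{1,0,3} = 2
G(21) = mex{2,1,0} = 3
G(22) = mex{2,1,0} = 3
G(23) = mex{2,1,0} = 3
G(24) = mex{3,2,1} = 0
G(25) = mex{3,2,1} = 0
G(n+12) = G(n) holds for n = 0,…,8 (a full window of length max(S) = 9), so the sequence is purely periodic with period 12.

12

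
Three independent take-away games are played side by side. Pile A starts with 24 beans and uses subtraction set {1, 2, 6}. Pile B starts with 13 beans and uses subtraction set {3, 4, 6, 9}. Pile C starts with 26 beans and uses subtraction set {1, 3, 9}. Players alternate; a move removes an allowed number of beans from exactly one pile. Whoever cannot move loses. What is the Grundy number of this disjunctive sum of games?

Pile A, S = {1, 2, 6}:
G(0) = 0
G(1) = mex{0} = 1
G(2) = mex{1,0} = 2
G(3) = mex{2,1} = 0
G(4) = mex{0,2} = 1
G(5) = mex{1,0} = 2
G(6) = mex{2,1,0} = 3
G(7) = mex{3,2,1} = 0
G(8) = mex{0,3,2} = 1
G(9) = mex{1,0,0} = 2
G(10) = mex{2,1,1} = 0
G(11) = mex{0,2,2} = 1
G(12) = mex{1,0,3} = 2
G(13) = mex{2,1,0} = 3
G(14) = mex{3,2,1} = 0
G(15) = mex{0,3,2} = 1
G(16) = mex{1,0,0} = 2
G(17) = mex{2,1,1} = 0
G(18) = mex{0,2,2} = 1
G(19) = mex{1,0,3} = 2
G(20) = mex{2,1,0} = 3
G(21) = mex{3,2,1} = 0
G(22) = mex{0,3,2} = 1
G(23) = mex{1,0,0} = 2
G(24) = mex{2,1,1} = 0
G_A(24) = 0.
Pile B, S = {3, 4, 6, 9}:
n :  0  1  2  3  4  5  6  7  8  9 10 11 12 13
G :  0  0  0  1  1  1  2  2  2  3  3  3  0  0
G_B(13) = 0.
Pile C, S = {1, 3, 9}:
G(0) = 0
G(1) = mex{0} = 1
G(2) = mex{1} = 0
G(3) = mex{0,0} = 1
G(4) = mex{1,1} = 0
G(5) = mex{0,0} = 1
G(6) = mex{1,1} = 0
G(7) = mex{0,0} = 1
G(8) = mex{1,1} = 0
G(9) = mex{0,0,0} = 1
G(10) = mex{1,1,1} = 0
G(11) = mex{0,0,0} = 1
G(12) = mex{1,1,1} = 0
G(13) = mex{0,0,0} = 1
G(14) = mex{1,1,1} = 0
G(15) = mex{0,0,0} = 1
G(16) = mex{1,1,1} = 0
G(17) = mex{0,0,0} = 1
G(18) = mex{1,1,1} = 0
G(19) = mex{0,0,0} = 1
G(20) = mex{1,1,1} = 0
G(21) = mex{0,0,0} = 1
G(22) = mex{1,1,1} = 0
G(23) = mex{0,0,0} = 1
G(24) = mex{1,1,1} = 0
G(25) = mex{0,0,0} = 1
G(26) = mex{1,1,1} = 0
G_C(26) = 0.
Combined Grundy value = 0 ⊕ 0 ⊕ 0 = 0.

0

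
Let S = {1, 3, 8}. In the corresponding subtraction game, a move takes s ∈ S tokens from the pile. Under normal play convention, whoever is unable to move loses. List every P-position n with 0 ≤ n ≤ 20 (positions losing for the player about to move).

G(0) = 0
G(1) = mex{0} = 1
G(2) = mex{1} = 0
G(3) = mex{0,0} = 1
G(4) = mex{1,1} = 0
G(5) = mex{0,0} = 1
G(6) = mex{1,1} = 0
G(7) = mex{0,0} = 1
G(8) = mex{1,1,0} = 2
G(9) = mex{2,0,1} = 3
G(10) = mex{3,1,0} = 2
G(11) = mex{2,2,1} = 0
G(12) = mex{0,3,0} = 1
G(13) = mex{1,2,1} = 0
G(14) = mex{0,0,0} = 1
G(15) = mex{1,1,1} = 0
G(16) = mex{0,0,2} = 1
G(17) = mex{1,1,3} = 0
G(18) = mex{0,0,2} = 1
G(19) = mex{1,1,0} = 2
G(20) = mex{2,0,1} = 3
P-positions are exactly the n with G(n) = 0.

0, 2, 4, 6, 11, 13, 15, 17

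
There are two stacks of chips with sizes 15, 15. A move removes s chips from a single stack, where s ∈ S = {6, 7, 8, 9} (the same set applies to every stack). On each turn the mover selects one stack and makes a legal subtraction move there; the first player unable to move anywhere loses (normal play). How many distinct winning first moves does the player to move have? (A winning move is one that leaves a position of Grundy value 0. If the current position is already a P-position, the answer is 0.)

0

All stacks use S = {6, 7, 8, 9}:
G(0) = 0
G(1) = mex{} = 0
G(2) = mex{} = 0
G(3) = mex{} = 0
G(4) = mex{} = 0
G(5) = mex{} = 0
G(6) = mex{0} = 1
G(7) = mex{0,0} = 1
G(8) = mex{0,0,0} = 1
G(9) = mex{0,0,0,0} = 1
G(10) = mex{0,0,0,0} = 1
G(11) = mex{0,0,0,0} = 1
G(12) = mex{1,0,0,0} = 2
G(13) = mex{1,1,0,0} = 2
G(14) = mex{1,1,1,0} = 2
G(15) = mex{1,1,1,1} = 0
Stack A: G(15) = 0.
Stack B: G(15) = 0.
Combined Grundy value = 0 ⊕ 0 = 0.
A winning move leaves total XOR = 0, i.e. changes one component's Grundy value g to g ⊕ X where X is the current total.
Stack A: target g' = 0⊕0 = 0, but every legal move changes the Grundy value (mex property), so 0 moves.
Stack B: target g' = 0⊕0 = 0, but every legal move changes the Grundy value (mex property), so 0 moves.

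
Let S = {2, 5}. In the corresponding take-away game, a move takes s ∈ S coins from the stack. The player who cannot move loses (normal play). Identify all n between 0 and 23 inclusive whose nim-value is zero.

0, 1, 4, 7, 8, 11, 14, 15, 18, 21, 22

n :  0  1  2  3  4  5  6  7  8  9 10 11 12 13 14 15 16 17 18 19 20 21 22 23
G :  0  0  1  1  0  2  1  0  0  1  1  0  2  1  0  0  1  1  0  2  1  0  0  1
P-positions are exactly the n with G(n) = 0.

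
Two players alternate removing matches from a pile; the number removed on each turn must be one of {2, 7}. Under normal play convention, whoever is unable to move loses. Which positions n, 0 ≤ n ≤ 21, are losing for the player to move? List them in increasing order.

0, 1, 4, 5, 9, 10, 13, 14, 18, 19

G(0) = 0
G(1) = mex{} = 0
G(2) = mex{0} = 1
G(3) = mex{0} = 1
G(4) = mex{1} = 0
G(5) = mex{1} = 0
G(6) = mex{0} = 1
G(7) = mex{0,0} = 1
G(8) = mex{1,0} = 2
G(9) = mex{1,1} = 0
G(10) = mex{2,1} = 0
G(11) = mex{0,0} = 1
G(12) = mex{0,0} = 1
G(13) = mex{1,1} = 0
G(14) = mex{1,1} = 0
G(15) = mex{0,2} = 1
G(16) = mex{0,0} = 1
G(17) = mex{1,0} = 2
G(18) = mex{1,1} = 0
G(19) = mex{2,1} = 0
G(20) = mex{0,0} = 1
G(21) = mex{0,0} = 1
P-positions are exactly the n with G(n) = 0.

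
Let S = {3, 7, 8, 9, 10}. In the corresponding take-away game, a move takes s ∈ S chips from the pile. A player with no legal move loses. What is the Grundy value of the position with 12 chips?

2

G(0) = 0
G(1) = mex{} = 0
G(2) = mex{} = 0
G(3) = mex{0} = 1
G(4) = mex{0} = 1
G(5) = mex{0} = 1
G(6) = mex{1} = 0
G(7) = mex{1,0} = 2
G(8) = mex{1,0,0} = 2
G(9) = mex{0,0,0,0} = 1
G(10) = mex{2,1,0,0,0} = 3
G(11) = mex{2,1,1,0,0} = 3
G(12) = mex{1,1,1,1,0} = 2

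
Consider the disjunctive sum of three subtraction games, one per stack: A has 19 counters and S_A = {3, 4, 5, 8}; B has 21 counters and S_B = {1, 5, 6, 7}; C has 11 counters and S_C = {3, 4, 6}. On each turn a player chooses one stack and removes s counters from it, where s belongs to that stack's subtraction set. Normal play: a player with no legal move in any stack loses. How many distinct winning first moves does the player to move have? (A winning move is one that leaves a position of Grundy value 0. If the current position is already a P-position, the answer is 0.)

Stack A, S = {3, 4, 5, 8}:
G(0) = 0
G(1) = mex{} = 0
G(2) = mex{} = 0
G(3) = mex{0} = 1
G(4) = mex{0,0} = 1
G(5) = mex{0,0,0} = 1
G(6) = mex{1,0,0} = 2
G(7) = mex{1,1,0} = 2
G(8) = mex{1,1,1,0} = 2
G(9) = mex{2,1,1,0} = 3
G(10) = mex{2,2,1,0} = 3
G(11) = mex{2,2,2,1} = 0
G(12) = mex{3,2,2,1} = 0
G(13) = mex{3,3,2,1} = 0
G(14) = mex{0,3,3,2} = 1
G(15) = mex{0,0,3,2} = 1
G(16) = mex{0,0,0,2} = 1
G(17) = mex{1,0,0,3} = 2
G(18) = mex{1,1,0,3} = 2
G(19) = mex{1,1,1,0} = 2
G_A(19) = 2.
Stack B, S = {1, 5, 6, 7}:
n :  0  1  2  3  4  5  6  7  8  9 10 11 12 13 14 15 16 17 18 19 20 21
G :  0  1  0  1  0  1  2  3  2  3  2  3  0  1  0  1  0  1  2  3  2  3
G_B(21) = 3.
Stack C, S = {3, 4, 6}:
G(0) = 0
G(1) = mex{} = 0
G(2) = mex{} = 0
G(3) = mex{0} = 1
G(4) = mex{0,0} = 1
G(5) = mex{0,0} = 1
G(6) = mex{1,0,0} = 2
G(7) = mex{1,1,0} = 2
G(8) = mex{1,1,0} = 2
G(9) = mex{2,1,1} = 0
G(10) = mex{2,2,1} = 0
G(11) = mex{2,2,1} = 0
G_C(11) = 0.
Combined Grundy value = 2 ⊕ 3 ⊕ 0 = 1.
A winning move leaves total XOR = 0, i.e. changes one component's Grundy value g to g ⊕ X where X is the current total.
Stack A: need g' = 2⊕1 = 3. Options: 19−3→G=1, 19−4→G=1, 19−5→G=1, 19−8→G=0. Hits: 0.
Stack B: need g' = 3⊕1 = 2. Options: 21−1→G=2, 21−5→G=0, 21−6→G=1, 21−7→G=0. Hits: 1.
Stack C: need g' = 0⊕1 = 1. Options: 11−3→G=2, 11−4→G=2, 11−6→G=1. Hits: 1.

2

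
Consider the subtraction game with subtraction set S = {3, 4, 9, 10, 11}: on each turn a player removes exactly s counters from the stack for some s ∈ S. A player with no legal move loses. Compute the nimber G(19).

G(0) = 0
G(1) = mex{} = 0
G(2) = mex{} = 0
G(3) = mex{0} = 1
G(4) = mex{0,0} = 1
G(5) = mex{0,0} = 1
G(6) = mex{1,0} = 2
G(7) = mex{1,1} = 0
G(8) = mex{1,1} = 0
G(9) = mex{2,1,0} = 3
G(10) = mex{0,2,0,0} = 1
G(11) = mex{0,0,0,0,0} = 1
G(12) = mex{3,0,1,0,0} = 2
G(13) = mex{1,3,1,1,0} = 2
G(14) = mex{1,1,1,1,1} = 0
G(15) = mex{2,1,2,1,1} = 0
G(16) = mex{2,2,0,2,1} = 3
G(17) = mex{0,2,0,0,2} = 1
G(18) = mex{0,0,3,0,0} = 1
G(19) = mex{3,0,1,3,0} = 2

2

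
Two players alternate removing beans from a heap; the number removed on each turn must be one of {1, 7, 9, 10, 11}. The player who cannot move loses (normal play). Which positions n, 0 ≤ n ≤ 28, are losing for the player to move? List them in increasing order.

n :  0  1  2  3  4  5  6  7  8  9 10 11 12 13 14 15 16 17 18 19 20 21 22 23 24 25 26 27 28
G :  0  1  0  1  0  1  0  1  0  1  2  3  2  3  2  3  2  3  2  3  0  1  0  1  0  1  0  1  0
P-positions are exactly the n with G(n) = 0.

0, 2, 4, 6, 8, 20, 22, 24, 26, 28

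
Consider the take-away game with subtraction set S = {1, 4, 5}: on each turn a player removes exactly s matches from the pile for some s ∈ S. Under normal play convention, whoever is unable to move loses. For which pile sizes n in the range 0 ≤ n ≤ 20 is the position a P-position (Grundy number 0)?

0, 2, 8, 10, 16, 18

G(0) = 0
G(1) = mex{0} = 1
G(2) = mex{1} = 0
G(3) = mex{0} = 1
G(4) = mex{1,0} = 2
G(5) = mex{2,1,0} = 3
G(6) = mex{3,0,1} = 2
G(7) = mex{2,1,0} = 3
G(8) = mex{3,2,1} = 0
G(9) = mex{0,3,2} = 1
G(10) = mex{1,2,3} = 0
G(11) = mex{0,3,2} = 1
G(12) = mex{1,0,3} = 2
G(13) = mex{2,1,0} = 3
G(14) = mex{3,0,1} = 2
G(15) = mex{2,1,0} = 3
G(16) = mex{3,2,1} = 0
G(17) = mex{0,3,2} = 1
G(18) = mex{1,2,3} = 0
G(19) = mex{0,3,2} = 1
G(20) = mex{1,0,3} = 2
P-positions are exactly the n with G(n) = 0.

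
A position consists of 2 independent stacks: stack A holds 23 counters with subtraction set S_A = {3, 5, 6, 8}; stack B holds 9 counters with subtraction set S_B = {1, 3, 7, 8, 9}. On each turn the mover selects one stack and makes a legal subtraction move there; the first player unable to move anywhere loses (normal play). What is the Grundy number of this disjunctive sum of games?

3

Stack A, S = {3, 5, 6, 8}:
G(0) = 0
G(1) = mex{} = 0
G(2) = mex{} = 0
G(3) = mex{0} = 1
G(4) = mex{0} = 1
G(5) = mex{0,0} = 1
G(6) = mex{1,0,0} = 2
G(7) = mex{1,0,0} = 2
G(8) = mex{1,1,0,0} = 2
G(9) = mex{2,1,1,0} = 3
G(10) = mex{2,1,1,0} = 3
G(11) = mex{2,2,1,1} = 0
G(12) = mex{3,2,2,1} = 0
G(13) = mex{3,2,2,1} = 0
G(14) = mex{0,3,2,2} = 1
G(15) = mex{0,3,3,2} = 1
G(16) = mex{0,0,3,2} = 1
G(17) = mex{1,0,0,3} = 2
G(18) = mex{1,0,0,3} = 2
G(19) = mex{1,1,0,0} = 2
G(20) = mex{2,1,1,0} = 3
G(21) = mex{2,1,1,0} = 3
G(22) = mex{2,2,1,1} = 0
G(23) = mex{3,2,2,1} = 0
G_A(23) = 0.
Stack B, S = {1, 3, 7, 8, 9}:
G(0) = 0
G(1) = mex{0} = 1
G(2) = mex{1} = 0
G(3) = mex{0,0} = 1
G(4) = mex{1,1} = 0
G(5) = mex{0,0} = 1
G(6) = mex{1,1} = 0
G(7) = mex{0,0,0} = 1
G(8) = mex{1,1,1,0} = 2
G(9) = mex{2,0,0,1,0} = 3
G_B(9) = 3.
Combined Grundy value = 0 ⊕ 3 = 3.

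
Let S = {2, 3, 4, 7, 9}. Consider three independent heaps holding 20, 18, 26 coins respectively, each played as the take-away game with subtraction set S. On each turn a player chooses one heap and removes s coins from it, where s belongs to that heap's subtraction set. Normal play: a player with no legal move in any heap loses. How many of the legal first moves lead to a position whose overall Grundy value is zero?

1

All heaps use S = {2, 3, 4, 7, 9}:
n :  0  1  2  3  4  5  6  7  8  9 10 11 12 13 14 15 16 17 18 19 20 21 22 23 24 25 26
G :  0  0  1  1  2  2  0  3  1  4  2  0  0  1  1  2  2  0  3  1  4  2  0  0  1  1  2
Heap A: G(20) = 4.
Heap B: G(18) = 3.
Heap C: G(26) = 2.
Combined Grundy value = 4 ⊕ 3 ⊕ 2 = 5.
A winning move leaves total XOR = 0, i.e. changes one component's Grundy value g to g ⊕ X where X is the current total.
Heap A: need g' = 4⊕5 = 1. Options: 20−2→G=3, 20−3→G=0, 20−4→G=2, 20−7→G=1, 20−9→G=0. Hits: 1.
Heap B: need g' = 3⊕5 = 6. Options: 18−2→G=2, 18−3→G=2, 18−4→G=1, 18−7→G=0, 18−9→G=4. Hits: 0.
Heap C: need g' = 2⊕5 = 7. Options: 26−2→G=1, 26−3→G=0, 26−4→G=0, 26−7→G=1, 26−9→G=0. Hits: 0.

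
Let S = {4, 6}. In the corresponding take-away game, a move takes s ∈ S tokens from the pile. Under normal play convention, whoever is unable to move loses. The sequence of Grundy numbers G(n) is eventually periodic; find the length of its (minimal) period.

n :  0  1  2  3  4  5  6  7  8  9 10 11 12 13 14 15 16 17 18 19 20 21
G :  0  0  0  0  1  1  1  1  2  2  0  0  0  0  1  1  1  1  2  2  0  0
G(n+10) = G(n) holds for n = 0,…,5 (a full window of length max(S) = 6), so the sequence is purely periodic with period 10.

10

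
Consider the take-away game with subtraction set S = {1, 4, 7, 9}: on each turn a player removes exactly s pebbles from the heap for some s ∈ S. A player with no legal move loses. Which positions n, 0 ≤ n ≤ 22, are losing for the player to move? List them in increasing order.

0, 2, 5, 8, 10, 13, 16, 18, 21

n :  0  1  2  3  4  5  6  7  8  9 10 11 12 13 14 15 16 17 18 19 20 21 22
G :  0  1  0  1  2  0  1  2  0  1  0  1  2  0  1  2  0  1  0  1  2  0  1
P-positions are exactly the n with G(n) = 0.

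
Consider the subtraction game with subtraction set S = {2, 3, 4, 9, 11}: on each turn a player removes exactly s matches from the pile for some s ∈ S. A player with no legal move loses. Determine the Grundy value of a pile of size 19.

0

n :  0  1  2  3  4  5  6  7  8  9 10 11 12 13 14 15 16 17 18 19
G :  0  0  1  1  2  2  0  0  1  1  2  2  3  0  0  1  1  2  2  0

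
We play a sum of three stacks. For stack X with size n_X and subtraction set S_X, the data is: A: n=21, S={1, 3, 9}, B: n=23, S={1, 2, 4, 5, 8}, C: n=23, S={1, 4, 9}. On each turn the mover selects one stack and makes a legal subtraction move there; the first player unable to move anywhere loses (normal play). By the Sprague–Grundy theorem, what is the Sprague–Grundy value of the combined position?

2

Stack A, S = {1, 3, 9}:
G(0) = 0
G(1) = mex{0} = 1
G(2) = mex{1} = 0
G(3) = mex{0,0} = 1
G(4) = mex{1,1} = 0
G(5) = mex{0,0} = 1
G(6) = mex{1,1} = 0
G(7) = mex{0,0} = 1
G(8) = mex{1,1} = 0
G(9) = mex{0,0,0} = 1
G(10) = mex{1,1,1} = 0
G(11) = mex{0,0,0} = 1
G(12) = mex{1,1,1} = 0
G(13) = mex{0,0,0} = 1
G(14) = mex{1,1,1} = 0
G(15) = mex{0,0,0} = 1
G(16) = mex{1,1,1} = 0
G(17) = mex{0,0,0} = 1
G(18) = mex{1,1,1} = 0
G(19) = mex{0,0,0} = 1
G(20) = mex{1,1,1} = 0
G(21) = mex{0,0,0} = 1
G_A(21) = 1.
Stack B, S = {1, 2, 4, 5, 8}:
n :  0  1  2  3  4  5  6  7  8  9 10 11 12 13 14 15 16 17 18 19 20 21 22 23
G :  0  1  2  0  1  2  0  1  2  0  1  2  0  1  2  0  1  2  0  1  2  0  1  2
G_B(23) = 2.
Stack C, S = {1, 4, 9}:
n :  0  1  2  3  4  5  6  7  8  9 10 11 12 13 14 15 16 17 18 19 20 21 22 23
G :  0  1  0  1  2  0  1  0  1  2  0  1  0  1  2  0  1  0  1  2  0  1  0  1
G_C(23) = 1.
Combined Grundy value = 1 ⊕ 2 ⊕ 1 = 2.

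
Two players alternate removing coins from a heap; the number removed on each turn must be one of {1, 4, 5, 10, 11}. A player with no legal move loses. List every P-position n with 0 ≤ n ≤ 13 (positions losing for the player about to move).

0, 2, 8

n :  0  1  2  3  4  5  6  7  8  9 10 11 12 13
G :  0  1  0  1  2  3  2  3  0  1  4  5  2  3
P-positions are exactly the n with G(n) = 0.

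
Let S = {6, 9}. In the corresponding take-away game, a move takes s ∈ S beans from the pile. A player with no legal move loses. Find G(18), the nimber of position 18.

0

G(0) = 0
G(1) = mex{} = 0
G(2) = mex{} = 0
G(3) = mex{} = 0
G(4) = mex{} = 0
G(5) = mex{} = 0
G(6) = mex{0} = 1
G(7) = mex{0} = 1
G(8) = mex{0} = 1
G(9) = mex{0,0} = 1
G(10) = mex{0,0} = 1
G(11) = mex{0,0} = 1
G(12) = mex{1,0} = 2
G(13) = mex{1,0} = 2
G(14) = mex{1,0} = 2
G(15) = mex{1,1} = 0
G(16) = mex{1,1} = 0
G(17) = mex{1,1} = 0
G(18) = mex{2,1} = 0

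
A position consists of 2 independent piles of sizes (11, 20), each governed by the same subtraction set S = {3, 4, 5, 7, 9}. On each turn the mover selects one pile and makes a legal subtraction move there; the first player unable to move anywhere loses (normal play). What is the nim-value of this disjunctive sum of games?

1

All piles use S = {3, 4, 5, 7, 9}:
n :  0  1  2  3  4  5  6  7  8  9 10 11 12 13 14 15 16 17 18 19 20
G :  0  0  0  1  1  1  2  2  2  3  3  3  0  0  0  1  1  1  2  2  2
Pile A: G(11) = 3.
Pile B: G(20) = 2.
Combined Grundy value = 3 ⊕ 2 = 1.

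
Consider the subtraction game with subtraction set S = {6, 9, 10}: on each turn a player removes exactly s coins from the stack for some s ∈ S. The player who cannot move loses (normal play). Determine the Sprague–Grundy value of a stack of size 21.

0

G(0) = 0
G(1) = mex{} = 0
G(2) = mex{} = 0
G(3) = mex{} = 0
G(4) = mex{} = 0
G(5) = mex{} = 0
G(6) = mex{0} = 1
G(7) = mex{0} = 1
G(8) = mex{0} = 1
G(9) = mex{0,0} = 1
G(10) = mex{0,0,0} = 1
G(11) = mex{0,0,0} = 1
G(12) = mex{1,0,0} = 2
G(13) = mex{1,0,0} = 2
G(14) = mex{1,0,0} = 2
G(15) = mex{1,1,0} = 2
G(16) = mex{1,1,1} = 0
G(17) = mex{1,1,1} = 0
G(18) = mex{2,1,1} = 0
G(19) = mex{2,1,1} = 0
G(20) = mex{2,1,1} = 0
G(21) = mex{2,2,1} = 0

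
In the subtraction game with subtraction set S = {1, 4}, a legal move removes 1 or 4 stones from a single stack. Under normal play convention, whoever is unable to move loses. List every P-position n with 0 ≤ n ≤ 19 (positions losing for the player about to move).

G(0) = 0
G(1) = mex{0} = 1
G(2) = mex{1} = 0
G(3) = mex{0} = 1
G(4) = mex{1,0} = 2
G(5) = mex{2,1} = 0
G(6) = mex{0,0} = 1
G(7) = mex{1,1} = 0
G(8) = mex{0,2} = 1
G(9) = mex{1,0} = 2
G(10) = mex{2,1} = 0
G(11) = mex{0,0} = 1
G(12) = mex{1,1} = 0
G(13) = mex{0,2} = 1
G(14) = mex{1,0} = 2
G(15) = mex{2,1} = 0
G(16) = mex{0,0} = 1
G(17) = mex{1,1} = 0
G(18) = mex{0,2} = 1
G(19) = mex{1,0} = 2
P-positions are exactly the n with G(n) = 0.

0, 2, 5, 7, 10, 12, 15, 17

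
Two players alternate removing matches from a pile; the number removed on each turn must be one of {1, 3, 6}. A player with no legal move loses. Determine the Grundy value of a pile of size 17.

n :  0  1  2  3  4  5  6  7  8  9 10 11 12 13 14 15 16 17
G :  0  1  0  1  0  1  2  3  2  0  1  0  1  0  1  2  3  2

2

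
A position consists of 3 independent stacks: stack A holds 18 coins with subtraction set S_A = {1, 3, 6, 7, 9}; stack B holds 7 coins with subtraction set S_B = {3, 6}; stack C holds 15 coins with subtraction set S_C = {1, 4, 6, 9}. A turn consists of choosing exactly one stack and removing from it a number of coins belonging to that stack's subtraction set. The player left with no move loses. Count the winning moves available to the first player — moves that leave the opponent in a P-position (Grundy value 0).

Stack A, S = {1, 3, 6, 7, 9}:
G(0) = 0
G(1) = mex{0} = 1
G(2) = mex{1} = 0
G(3) = mex{0,0} = 1
G(4) = mex{1,1} = 0
G(5) = mex{0,0} = 1
G(6) = mex{1,1,0} = 2
G(7) = mex{2,0,1,0} = 3
G(8) = mex{3,1,0,1} = 2
G(9) = mex{2,2,1,0,0} = 3
G(10) = mex{3,3,0,1,1} = 2
G(11) = mex{2,2,1,0,0} = 3
G(12) = mex{3,3,2,1,1} = 0
G(13) = mex{0,2,3,2,0} = 1
G(14) = mex{1,3,2,3,1} = 0
G(15) = mex{0,0,3,2,2} = 1
G(16) = mex{1,1,2,3,3} = 0
G(17) = mex{0,0,3,2,2} = 1
G(18) = mex{1,1,0,3,3} = 2
G_A(18) = 2.
Stack B, S = {3, 6}:
n : 0 1 2 3 4 5 6 7
G : 0 0 0 1 1 1 2 2
G_B(7) = 2.
Stack C, S = {1, 4, 6, 9}:
G(0) = 0
G(1) = mex{0} = 1
G(2) = mex{1} = 0
G(3) = mex{0} = 1
G(4) = mex{1,0} = 2
G(5) = mex{2,1} = 0
G(6) = mex{0,0,0} = 1
G(7) = mex{1,1,1} = 0
G(8) = mex{0,2,0} = 1
G(9) = mex{1,0,1,0} = 2
G(10) = mex{2,1,2,1} = 0
G(11) = mex{0,0,0,0} = 1
G(12) = mex{1,1,1,1} = 0
G(13) = mex{0,2,0,2} = 1
G(14) = mex{1,0,1,0} = 2
G(15) = mex{2,1,2,1} = 0
G_C(15) = 0.
Combined Grundy value = 2 ⊕ 2 ⊕ 0 = 0.
A winning move leaves total XOR = 0, i.e. changes one component's Grundy value g to g ⊕ X where X is the current total.
Stack A: target g' = 2⊕0 = 2, but every legal move changes the Grundy value (mex property), so 0 moves.
Stack B: target g' = 2⊕0 = 2, but every legal move changes the Grundy value (mex property), so 0 moves.
Stack C: target g' = 0⊕0 = 0, but every legal move changes the Grundy value (mex property), so 0 moves.

0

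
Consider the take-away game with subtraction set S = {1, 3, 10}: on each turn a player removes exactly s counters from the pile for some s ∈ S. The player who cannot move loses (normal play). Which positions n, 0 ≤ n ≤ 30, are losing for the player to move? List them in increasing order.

n :  0  1  2  3  4  5  6  7  8  9 10 11 12 13 14 15 16 17 18 19 20 21 22 23 24 25 26 27 28 29 30
G :  0  1  0  1  0  1  0  1  0  1  2  3  2  0  1  0  1  0  1  0  1  0  1  2  3  2  0  1  0  1  0
P-positions are exactly the n with G(n) = 0.

0, 2, 4, 6, 8, 13, 15, 17, 19, 21, 26, 28, 30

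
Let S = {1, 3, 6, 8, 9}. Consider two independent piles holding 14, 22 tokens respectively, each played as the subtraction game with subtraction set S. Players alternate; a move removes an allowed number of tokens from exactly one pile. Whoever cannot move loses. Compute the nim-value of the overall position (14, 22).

All piles use S = {1, 3, 6, 8, 9}:
G(0) = 0
G(1) = mex{0} = 1
G(2) = mex{1} = 0
G(3) = mex{0,0} = 1
G(4) = mex{1,1} = 0
G(5) = mex{0,0} = 1
G(6) = mex{1,1,0} = 2
G(7) = mex{2,0,1} = 3
G(8) = mex{3,1,0,0} = 2
G(9) = mex{2,2,1,1,0} = 3
G(10) = mex{3,3,0,0,1} = 2
G(11) = mex{2,2,1,1,0} = 3
G(12) = mex{3,3,2,0,1} = 4
G(13) = mex{4,2,3,1,0} = 5
G(14) = mex{5,3,2,2,1} = 0
G(15) = mex{0,4,3,3,2} = 1
G(16) = mex{1,5,2,2,3} = 0
G(17) = mex{0,0,3,3,2} = 1
G(18) = mex{1,1,4,2,3} = 0
G(19) = mex{0,0,5,3,2} = 1
G(20) = mex{1,1,0,4,3} = 2
G(21) = mex{2,0,1,5,4} = 3
G(22) = mex{3,1,0,0,5} = 2
Pile A: G(14) = 0.
Pile B: G(22) = 2.
Combined Grundy value = 0 ⊕ 2 = 2.

2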